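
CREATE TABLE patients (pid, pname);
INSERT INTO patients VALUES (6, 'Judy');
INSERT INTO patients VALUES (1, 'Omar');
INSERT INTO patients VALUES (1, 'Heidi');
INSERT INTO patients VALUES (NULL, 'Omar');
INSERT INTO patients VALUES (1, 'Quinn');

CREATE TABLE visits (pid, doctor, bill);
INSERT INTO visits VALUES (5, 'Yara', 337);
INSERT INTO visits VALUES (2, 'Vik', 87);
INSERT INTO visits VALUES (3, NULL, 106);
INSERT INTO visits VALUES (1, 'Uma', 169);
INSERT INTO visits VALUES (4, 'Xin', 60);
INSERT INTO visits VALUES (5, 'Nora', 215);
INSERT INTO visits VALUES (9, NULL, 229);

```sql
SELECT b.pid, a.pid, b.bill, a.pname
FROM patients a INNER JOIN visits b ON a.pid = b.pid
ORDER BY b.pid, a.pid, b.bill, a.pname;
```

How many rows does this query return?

INNER JOIN keeps only pairs where the ON condition holds.
Matching on a.pid = b.pid. A NULL in a compared column never satisfies the condition.
Matched pairs: 3.
Total: 3 rows.

3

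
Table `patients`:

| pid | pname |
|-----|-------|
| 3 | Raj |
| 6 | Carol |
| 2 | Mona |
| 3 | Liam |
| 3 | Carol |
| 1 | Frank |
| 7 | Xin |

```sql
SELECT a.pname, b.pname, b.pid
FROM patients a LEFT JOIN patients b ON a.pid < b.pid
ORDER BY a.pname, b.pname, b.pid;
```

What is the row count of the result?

LEFT JOIN keeps every row from `patients a`; unmatched rows get NULL for `patients b`'s columns.
Matching on a.pid < b.pid.
Matched pairs: 18; unmatched a rows kept: 1.
Total: 18 matched + 1 padded = 19 rows.

19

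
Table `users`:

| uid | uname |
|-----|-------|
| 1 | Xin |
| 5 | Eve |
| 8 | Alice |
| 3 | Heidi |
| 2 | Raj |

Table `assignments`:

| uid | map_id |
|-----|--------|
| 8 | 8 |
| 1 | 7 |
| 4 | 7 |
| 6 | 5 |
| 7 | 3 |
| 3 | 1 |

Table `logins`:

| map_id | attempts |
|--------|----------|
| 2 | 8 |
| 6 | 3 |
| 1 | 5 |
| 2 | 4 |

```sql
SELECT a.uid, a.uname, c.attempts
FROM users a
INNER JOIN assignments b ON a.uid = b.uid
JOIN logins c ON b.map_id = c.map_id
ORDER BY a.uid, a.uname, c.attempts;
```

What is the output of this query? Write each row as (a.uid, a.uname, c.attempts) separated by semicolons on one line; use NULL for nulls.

Step 1 — a INNER JOIN b on uid → 3 row(s).
Then INNER JOIN `logins c` on map_id: keep only rows whose b.map_id appears in c.

(3, Heidi, 5)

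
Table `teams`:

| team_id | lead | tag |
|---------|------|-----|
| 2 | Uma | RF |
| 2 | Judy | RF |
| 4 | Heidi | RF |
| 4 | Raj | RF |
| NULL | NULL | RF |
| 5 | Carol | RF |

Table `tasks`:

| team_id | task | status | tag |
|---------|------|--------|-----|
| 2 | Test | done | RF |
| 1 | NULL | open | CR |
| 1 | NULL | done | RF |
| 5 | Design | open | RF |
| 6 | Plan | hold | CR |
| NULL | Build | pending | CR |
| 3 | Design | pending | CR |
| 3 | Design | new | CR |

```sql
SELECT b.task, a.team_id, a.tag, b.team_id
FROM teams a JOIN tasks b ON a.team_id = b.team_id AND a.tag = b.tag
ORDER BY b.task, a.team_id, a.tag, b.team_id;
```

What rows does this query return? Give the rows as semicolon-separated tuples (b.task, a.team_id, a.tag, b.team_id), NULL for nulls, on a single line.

(Design, 5, RF, 5); (Test, 2, RF, 2); (Test, 2, RF, 2)

INNER JOIN keeps only pairs where the ON condition holds.
Matching on a.team_id = b.team_id AND a.tag = b.tag. A NULL in a compared column never satisfies the condition.
Matched pairs: 3.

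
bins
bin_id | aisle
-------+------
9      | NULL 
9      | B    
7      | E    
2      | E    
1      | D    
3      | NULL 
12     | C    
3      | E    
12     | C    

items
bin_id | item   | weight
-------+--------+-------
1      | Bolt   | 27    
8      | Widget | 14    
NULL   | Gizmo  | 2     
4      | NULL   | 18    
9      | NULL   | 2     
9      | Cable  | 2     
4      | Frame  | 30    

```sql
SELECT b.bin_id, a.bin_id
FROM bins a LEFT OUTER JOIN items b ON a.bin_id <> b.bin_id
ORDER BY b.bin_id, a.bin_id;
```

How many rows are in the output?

49

LEFT JOIN keeps every row from `bins`; unmatched rows get NULL for `items`'s columns.
Matching on a.bin_id <> b.bin_id. A NULL in a compared column never satisfies the condition.
Matched pairs: 49; unmatched a rows kept: 0.
Total: 49 rows.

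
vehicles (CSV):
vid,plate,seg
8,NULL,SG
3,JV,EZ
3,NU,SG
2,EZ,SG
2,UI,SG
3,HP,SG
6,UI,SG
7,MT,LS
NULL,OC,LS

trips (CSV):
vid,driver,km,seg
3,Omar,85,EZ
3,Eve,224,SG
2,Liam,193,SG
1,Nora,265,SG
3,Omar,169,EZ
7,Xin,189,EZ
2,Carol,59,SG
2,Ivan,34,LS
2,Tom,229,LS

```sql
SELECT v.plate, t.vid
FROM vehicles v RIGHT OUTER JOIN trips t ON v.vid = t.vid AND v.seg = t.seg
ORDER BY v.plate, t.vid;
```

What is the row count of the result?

RIGHT JOIN keeps every row from `trips`; unmatched rows get NULL for `vehicles`'s columns.
Matching on v.vid = t.vid AND v.seg = t.seg. A NULL in a compared column never satisfies the condition.
- v (vid=8, seg=SG) has no partner in t.
- v (vid=3, seg=EZ) pairs with 2 row(s) of t.
- v (vid=3, seg=SG) pairs with 1 row(s) of t.
- v (vid=2, seg=SG) pairs with 2 row(s) of t.
- v (vid=2, seg=SG) pairs with 2 row(s) of t.
- v (vid=3, seg=SG) pairs with 1 row(s) of t.
- v (vid=6, seg=SG) has no partner in t.
- v (vid=7, seg=LS) has no partner in t.
- v (vid=NULL, seg=LS) has no partner in t.
- 4 t row(s) had no v match → kept, v columns NULL.
Total: 8 matched + 4 padded = 12 rows.

12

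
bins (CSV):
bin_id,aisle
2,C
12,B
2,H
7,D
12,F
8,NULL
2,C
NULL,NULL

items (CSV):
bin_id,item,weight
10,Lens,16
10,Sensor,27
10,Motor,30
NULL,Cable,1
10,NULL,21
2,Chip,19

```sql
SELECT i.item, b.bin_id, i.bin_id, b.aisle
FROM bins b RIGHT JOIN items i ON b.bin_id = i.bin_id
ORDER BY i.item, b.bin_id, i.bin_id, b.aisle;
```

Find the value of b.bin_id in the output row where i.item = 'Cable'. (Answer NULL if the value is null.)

RIGHT JOIN keeps every row from `items`; unmatched rows get NULL for `bins`'s columns.
Matching on b.bin_id = i.bin_id. A NULL in a compared column never satisfies the condition.
- b (bin_id=2) pairs with 1 row(s) of i.
- b (bin_id=12) has no partner in i.
- b (bin_id=2) pairs with 1 row(s) of i.
- b (bin_id=7) has no partner in i.
- b (bin_id=12) has no partner in i.
- b (bin_id=8) has no partner in i.
- b (bin_id=2) pairs with 1 row(s) of i.
- b (bin_id=NULL) has no partner in i.
- plus 5 unmatched i row(s), each kept with NULL b columns.

NULL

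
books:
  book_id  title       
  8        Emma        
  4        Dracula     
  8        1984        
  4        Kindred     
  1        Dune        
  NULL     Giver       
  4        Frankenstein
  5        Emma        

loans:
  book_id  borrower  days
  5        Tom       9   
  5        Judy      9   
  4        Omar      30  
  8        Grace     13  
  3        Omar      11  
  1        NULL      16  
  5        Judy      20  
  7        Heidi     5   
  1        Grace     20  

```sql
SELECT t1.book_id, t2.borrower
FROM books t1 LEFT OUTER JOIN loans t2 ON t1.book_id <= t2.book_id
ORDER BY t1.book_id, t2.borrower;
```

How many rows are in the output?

35

LEFT JOIN keeps every row from `books`; unmatched rows get NULL for `loans`'s columns.
Matching on t1.book_id <= t2.book_id. A NULL in a compared column never satisfies the condition.
Matched pairs: 34; unmatched t1 rows kept: 1.
Total: 34 matched + 1 padded = 35 rows.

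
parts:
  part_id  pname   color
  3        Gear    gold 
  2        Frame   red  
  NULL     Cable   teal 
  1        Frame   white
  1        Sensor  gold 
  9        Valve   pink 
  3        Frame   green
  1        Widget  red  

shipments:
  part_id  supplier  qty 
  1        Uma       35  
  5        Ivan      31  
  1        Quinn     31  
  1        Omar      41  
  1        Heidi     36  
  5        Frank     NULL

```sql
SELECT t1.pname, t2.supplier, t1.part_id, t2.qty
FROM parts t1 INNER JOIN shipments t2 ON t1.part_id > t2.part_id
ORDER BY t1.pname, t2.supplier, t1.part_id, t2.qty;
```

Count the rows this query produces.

INNER JOIN keeps only pairs where the ON condition holds.
Matching on t1.part_id > t2.part_id. A NULL in a compared column never satisfies the condition.
- part_id=3: 4 matching t2 row(s), so 4 row(s) emitted.
- part_id=2: 4 matching t2 row(s), so 4 row(s) emitted.
- part_id=NULL: no matching t2 row, dropped.
- part_id=1: no matching t2 row, dropped.
- part_id=1: no matching t2 row, dropped.
- part_id=9: 6 matching t2 row(s), so 6 row(s) emitted.
- part_id=3: 4 matching t2 row(s), so 4 row(s) emitted.
- part_id=1: no matching t2 row, dropped.
Total: 18 rows.

18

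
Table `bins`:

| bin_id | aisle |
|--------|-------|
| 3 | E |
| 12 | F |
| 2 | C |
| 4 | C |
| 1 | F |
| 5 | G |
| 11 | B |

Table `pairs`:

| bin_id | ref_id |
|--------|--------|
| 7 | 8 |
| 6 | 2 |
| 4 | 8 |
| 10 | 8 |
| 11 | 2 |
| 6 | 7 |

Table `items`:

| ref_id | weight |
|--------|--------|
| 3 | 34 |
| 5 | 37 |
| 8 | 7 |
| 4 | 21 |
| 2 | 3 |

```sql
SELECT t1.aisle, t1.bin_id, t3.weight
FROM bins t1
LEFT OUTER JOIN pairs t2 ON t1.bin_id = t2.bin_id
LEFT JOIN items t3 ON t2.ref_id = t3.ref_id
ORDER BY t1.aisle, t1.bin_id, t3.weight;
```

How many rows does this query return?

7

Evaluate left to right. First `bins t1 LEFT JOIN pairs t2` on bin_id: 7 row(s).
Then LEFT JOIN `items t3` on ref_id: each of those 7 rows is kept; rows whose t2.ref_id has no match in t3 get NULL for t3's columns.
Result: 7 row(s).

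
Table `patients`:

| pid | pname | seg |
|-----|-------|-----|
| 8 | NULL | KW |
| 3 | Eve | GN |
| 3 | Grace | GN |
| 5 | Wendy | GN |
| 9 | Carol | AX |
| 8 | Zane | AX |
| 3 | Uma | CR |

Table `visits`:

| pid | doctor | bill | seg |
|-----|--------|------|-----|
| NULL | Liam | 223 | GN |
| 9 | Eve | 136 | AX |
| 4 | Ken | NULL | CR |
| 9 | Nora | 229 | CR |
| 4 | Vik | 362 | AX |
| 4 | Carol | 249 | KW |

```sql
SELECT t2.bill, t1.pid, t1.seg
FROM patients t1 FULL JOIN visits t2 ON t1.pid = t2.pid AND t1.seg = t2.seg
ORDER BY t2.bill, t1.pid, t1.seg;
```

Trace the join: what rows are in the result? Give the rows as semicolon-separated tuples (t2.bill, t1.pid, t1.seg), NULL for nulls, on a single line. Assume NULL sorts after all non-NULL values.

FULL OUTER JOIN keeps every row from both sides; unmatched rows get NULL for the other side's columns.
Matching on t1.pid = t2.pid AND t1.seg = t2.seg. A NULL in a compared column never satisfies the condition.
- t1 row (pid=8, seg=KW): no match → kept, t2 columns NULL.
- t1 row (pid=3, seg=GN): no match → kept, t2 columns NULL.
- t1 row (pid=3, seg=GN): no match → kept, t2 columns NULL.
- t1 row (pid=5, seg=GN): no match → kept, t2 columns NULL.
- t1 row (pid=9, seg=AX): matches 1 t2 row(s) → 1 output row(s).
- t1 row (pid=8, seg=AX): no match → kept, t2 columns NULL.
- t1 row (pid=3, seg=CR): no match → kept, t2 columns NULL.
- 5 row(s) from t2 found no t1 partner → padded with NULL.

(136, 9, AX); (223, NULL, NULL); (229, NULL, NULL); (249, NULL, NULL); (362, NULL, NULL); (NULL, 3, CR); (NULL, 3, GN); (NULL, 3, GN); (NULL, 5, GN); (NULL, 8, AX); (NULL, 8, KW); (NULL, NULL, NULL)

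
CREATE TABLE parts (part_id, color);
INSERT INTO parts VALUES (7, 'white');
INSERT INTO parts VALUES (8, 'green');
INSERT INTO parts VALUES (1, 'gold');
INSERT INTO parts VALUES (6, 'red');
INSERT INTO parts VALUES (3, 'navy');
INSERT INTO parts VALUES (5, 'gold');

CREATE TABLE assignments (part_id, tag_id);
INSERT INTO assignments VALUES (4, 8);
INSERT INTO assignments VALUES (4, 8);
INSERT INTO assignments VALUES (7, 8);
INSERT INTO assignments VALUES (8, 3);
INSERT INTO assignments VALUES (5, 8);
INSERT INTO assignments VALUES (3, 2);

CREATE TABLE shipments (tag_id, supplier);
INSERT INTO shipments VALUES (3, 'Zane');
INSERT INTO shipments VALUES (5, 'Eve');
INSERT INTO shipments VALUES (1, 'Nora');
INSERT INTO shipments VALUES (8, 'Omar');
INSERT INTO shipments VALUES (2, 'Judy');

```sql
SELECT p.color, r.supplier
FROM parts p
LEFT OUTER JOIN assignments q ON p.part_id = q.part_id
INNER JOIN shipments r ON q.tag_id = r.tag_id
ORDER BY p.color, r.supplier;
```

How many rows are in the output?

4

Step 1 — p LEFT JOIN q on part_id → 6 row(s).
Then INNER JOIN `shipments r` on tag_id: keep only rows whose q.tag_id appears in r.
Result: 4 row(s).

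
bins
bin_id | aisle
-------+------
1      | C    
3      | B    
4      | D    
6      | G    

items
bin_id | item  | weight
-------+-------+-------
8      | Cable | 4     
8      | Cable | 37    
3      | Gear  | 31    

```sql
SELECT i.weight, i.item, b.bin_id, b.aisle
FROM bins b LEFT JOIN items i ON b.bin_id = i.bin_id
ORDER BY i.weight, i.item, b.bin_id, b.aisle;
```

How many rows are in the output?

4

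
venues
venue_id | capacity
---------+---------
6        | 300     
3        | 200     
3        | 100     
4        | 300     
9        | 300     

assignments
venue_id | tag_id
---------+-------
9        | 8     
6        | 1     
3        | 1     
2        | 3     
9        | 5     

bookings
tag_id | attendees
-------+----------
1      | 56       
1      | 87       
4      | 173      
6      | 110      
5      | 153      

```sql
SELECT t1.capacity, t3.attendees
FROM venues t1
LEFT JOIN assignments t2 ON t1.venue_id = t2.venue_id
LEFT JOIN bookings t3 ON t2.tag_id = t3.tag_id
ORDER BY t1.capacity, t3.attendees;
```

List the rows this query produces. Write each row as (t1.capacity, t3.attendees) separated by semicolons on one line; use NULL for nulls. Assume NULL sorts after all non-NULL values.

(100, 56); (100, 87); (200, 56); (200, 87); (300, 56); (300, 87); (300, 153); (300, NULL); (300, NULL)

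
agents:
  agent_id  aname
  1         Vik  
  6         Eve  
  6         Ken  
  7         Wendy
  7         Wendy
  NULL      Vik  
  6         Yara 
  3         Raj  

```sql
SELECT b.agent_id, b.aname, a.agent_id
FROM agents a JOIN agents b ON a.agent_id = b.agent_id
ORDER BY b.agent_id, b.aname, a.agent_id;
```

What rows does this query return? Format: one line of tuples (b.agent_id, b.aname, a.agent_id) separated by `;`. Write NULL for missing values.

INNER JOIN keeps only pairs where the ON condition holds.
Matching on a.agent_id = b.agent_id. A NULL in a compared column never satisfies the condition.
Matched pairs: 15.

(1, Vik, 1); (3, Raj, 3); (6, Eve, 6); (6, Eve, 6); (6, Eve, 6); (6, Ken, 6); (6, Ken, 6); (6, Ken, 6); (6, Yara, 6); (6, Yara, 6); (6, Yara, 6); (7, Wendy, 7); (7, Wendy, 7); (7, Wendy, 7); (7, Wendy, 7)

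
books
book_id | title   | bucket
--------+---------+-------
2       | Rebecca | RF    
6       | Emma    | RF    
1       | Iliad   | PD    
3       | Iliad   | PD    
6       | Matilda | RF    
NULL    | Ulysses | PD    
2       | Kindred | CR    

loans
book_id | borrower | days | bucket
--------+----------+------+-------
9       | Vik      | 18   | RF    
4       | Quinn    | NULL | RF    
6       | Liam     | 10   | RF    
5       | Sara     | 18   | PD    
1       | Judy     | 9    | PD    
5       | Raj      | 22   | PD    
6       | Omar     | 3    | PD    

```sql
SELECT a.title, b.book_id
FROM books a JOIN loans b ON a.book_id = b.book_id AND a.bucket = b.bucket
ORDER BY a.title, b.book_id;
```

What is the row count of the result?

3

INNER JOIN keeps only pairs where the ON condition holds.
Matching on a.book_id = b.book_id AND a.bucket = b.bucket. A NULL in a compared column never satisfies the condition.
- book_id=2, bucket=RF: no matching b row, dropped.
- book_id=6, bucket=RF: 1 matching b row(s), so 1 row(s) emitted.
- book_id=1, bucket=PD: 1 matching b row(s), so 1 row(s) emitted.
- book_id=3, bucket=PD: no matching b row, dropped.
- book_id=6, bucket=RF: 1 matching b row(s), so 1 row(s) emitted.
- book_id=NULL, bucket=PD: no matching b row, dropped.
- book_id=2, bucket=CR: no matching b row, dropped.
Total: 3 rows.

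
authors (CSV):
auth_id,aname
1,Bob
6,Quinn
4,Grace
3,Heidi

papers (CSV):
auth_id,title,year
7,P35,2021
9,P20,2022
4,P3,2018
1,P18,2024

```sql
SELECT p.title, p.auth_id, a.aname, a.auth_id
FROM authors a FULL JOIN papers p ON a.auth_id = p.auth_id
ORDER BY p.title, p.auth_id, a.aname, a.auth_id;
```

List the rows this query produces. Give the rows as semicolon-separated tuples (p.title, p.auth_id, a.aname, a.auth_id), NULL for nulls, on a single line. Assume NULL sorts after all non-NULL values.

FULL OUTER JOIN keeps every row from both sides; unmatched rows get NULL for the other side's columns.
Matching on a.auth_id = p.auth_id.
- a (auth_id=1) pairs with 1 row(s) of p.
- a (auth_id=6) has no partner → padded with NULL.
- a (auth_id=4) pairs with 1 row(s) of p.
- a (auth_id=3) has no partner → padded with NULL.
- 2 row(s) from p found no a partner → padded with NULL.
After projecting and ordering:
p.title | p.auth_id | a.aname | a.auth_id
P18 | 1 | Bob | 1
P20 | 9 | NULL | NULL
P3 | 4 | Grace | 4
P35 | 7 | NULL | NULL
NULL | NULL | Heidi | 3
NULL | NULL | Quinn | 6

(P18, 1, Bob, 1); (P20, 9, NULL, NULL); (P3, 4, Grace, 4); (P35, 7, NULL, NULL); (NULL, NULL, Heidi, 3); (NULL, NULL, Quinn, 6)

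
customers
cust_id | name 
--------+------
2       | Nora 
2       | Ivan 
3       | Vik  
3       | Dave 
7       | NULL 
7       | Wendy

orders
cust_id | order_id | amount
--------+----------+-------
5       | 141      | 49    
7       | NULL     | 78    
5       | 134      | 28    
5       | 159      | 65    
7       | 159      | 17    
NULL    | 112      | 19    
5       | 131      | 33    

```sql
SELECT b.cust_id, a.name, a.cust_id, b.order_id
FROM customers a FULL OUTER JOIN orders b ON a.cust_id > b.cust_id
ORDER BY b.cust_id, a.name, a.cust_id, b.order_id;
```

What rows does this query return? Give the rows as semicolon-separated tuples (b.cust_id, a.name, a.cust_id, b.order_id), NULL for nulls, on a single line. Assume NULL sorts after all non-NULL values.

(5, Wendy, 7, 131); (5, Wendy, 7, 134); (5, Wendy, 7, 141); (5, Wendy, 7, 159); (5, NULL, 7, 131); (5, NULL, 7, 134); (5, NULL, 7, 141); (5, NULL, 7, 159); (7, NULL, NULL, 159); (7, NULL, NULL, NULL); (NULL, Dave, 3, NULL); (NULL, Ivan, 2, NULL); (NULL, Nora, 2, NULL); (NULL, Vik, 3, NULL); (NULL, NULL, NULL, 112)

FULL OUTER JOIN keeps every row from both sides; unmatched rows get NULL for the other side's columns.
Matching on a.cust_id > b.cust_id. A NULL in a compared column never satisfies the condition.
- a (cust_id=2) has no partner → padded with NULL.
- a (cust_id=2) has no partner → padded with NULL.
- a (cust_id=3) has no partner → padded with NULL.
- a (cust_id=3) has no partner → padded with NULL.
- a (cust_id=7) pairs with 4 row(s) of b.
- a (cust_id=7) pairs with 4 row(s) of b.
- 3 b row(s) had no a match → kept, a columns NULL.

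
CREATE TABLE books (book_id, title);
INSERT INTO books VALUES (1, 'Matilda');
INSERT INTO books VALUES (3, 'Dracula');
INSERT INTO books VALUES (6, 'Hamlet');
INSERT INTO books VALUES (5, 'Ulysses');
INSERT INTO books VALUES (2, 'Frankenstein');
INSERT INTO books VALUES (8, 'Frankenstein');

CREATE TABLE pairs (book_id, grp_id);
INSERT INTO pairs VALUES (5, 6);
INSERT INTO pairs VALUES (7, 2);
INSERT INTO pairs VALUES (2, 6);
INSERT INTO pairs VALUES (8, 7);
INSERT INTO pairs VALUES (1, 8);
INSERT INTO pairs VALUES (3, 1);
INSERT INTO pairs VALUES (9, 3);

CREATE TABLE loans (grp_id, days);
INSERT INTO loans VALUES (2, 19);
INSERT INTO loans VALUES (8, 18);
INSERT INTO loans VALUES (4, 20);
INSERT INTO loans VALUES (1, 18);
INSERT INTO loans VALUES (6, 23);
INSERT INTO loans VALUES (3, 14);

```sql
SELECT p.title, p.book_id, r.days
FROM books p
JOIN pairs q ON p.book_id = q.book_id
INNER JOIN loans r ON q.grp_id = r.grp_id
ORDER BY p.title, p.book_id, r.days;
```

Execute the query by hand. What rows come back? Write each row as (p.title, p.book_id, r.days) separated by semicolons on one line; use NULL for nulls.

Joins associate left-to-right: books INNER JOIN pairs on book_id gives 5 intermediate row(s).
Then INNER JOIN `loans r` on grp_id: keep only rows whose q.grp_id appears in r.

(Dracula, 3, 18); (Frankenstein, 2, 23); (Matilda, 1, 18); (Ulysses, 5, 23)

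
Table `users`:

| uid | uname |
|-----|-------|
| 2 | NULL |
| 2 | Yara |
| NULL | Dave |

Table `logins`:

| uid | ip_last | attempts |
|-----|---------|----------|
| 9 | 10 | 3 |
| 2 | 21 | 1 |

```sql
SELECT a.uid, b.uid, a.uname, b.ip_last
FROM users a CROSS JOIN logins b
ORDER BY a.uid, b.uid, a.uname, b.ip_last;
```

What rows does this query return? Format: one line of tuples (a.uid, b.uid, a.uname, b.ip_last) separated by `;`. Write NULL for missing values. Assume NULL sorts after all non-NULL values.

(2, 2, Yara, 21); (2, 2, NULL, 21); (2, 9, Yara, 10); (2, 9, NULL, 10); (NULL, 2, Dave, 21); (NULL, 9, Dave, 10)

CROSS JOIN pairs every row of `users` with every row of `logins`: 3 × 2 = 6 rows.
After projecting and ordering:
a.uid | b.uid | a.uname | b.ip_last
2 | 2 | Yara | 21
2 | 2 | NULL | 21
2 | 9 | Yara | 10
2 | 9 | NULL | 10
NULL | 2 | Dave | 21
NULL | 9 | Dave | 10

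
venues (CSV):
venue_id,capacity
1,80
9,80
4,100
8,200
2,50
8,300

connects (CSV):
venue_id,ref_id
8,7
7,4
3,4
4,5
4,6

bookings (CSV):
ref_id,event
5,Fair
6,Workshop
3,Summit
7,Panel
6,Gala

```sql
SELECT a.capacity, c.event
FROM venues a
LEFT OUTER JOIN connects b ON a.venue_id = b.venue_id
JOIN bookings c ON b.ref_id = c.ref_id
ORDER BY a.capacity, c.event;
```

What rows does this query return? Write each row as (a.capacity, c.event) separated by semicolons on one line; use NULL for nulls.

(100, Fair); (100, Gala); (100, Workshop); (200, Panel); (300, Panel)

Evaluate left to right. First `venues a LEFT JOIN connects b` on venue_id: 7 row(s).
Then INNER JOIN `bookings c` on ref_id: keep only rows whose b.ref_id appears in c.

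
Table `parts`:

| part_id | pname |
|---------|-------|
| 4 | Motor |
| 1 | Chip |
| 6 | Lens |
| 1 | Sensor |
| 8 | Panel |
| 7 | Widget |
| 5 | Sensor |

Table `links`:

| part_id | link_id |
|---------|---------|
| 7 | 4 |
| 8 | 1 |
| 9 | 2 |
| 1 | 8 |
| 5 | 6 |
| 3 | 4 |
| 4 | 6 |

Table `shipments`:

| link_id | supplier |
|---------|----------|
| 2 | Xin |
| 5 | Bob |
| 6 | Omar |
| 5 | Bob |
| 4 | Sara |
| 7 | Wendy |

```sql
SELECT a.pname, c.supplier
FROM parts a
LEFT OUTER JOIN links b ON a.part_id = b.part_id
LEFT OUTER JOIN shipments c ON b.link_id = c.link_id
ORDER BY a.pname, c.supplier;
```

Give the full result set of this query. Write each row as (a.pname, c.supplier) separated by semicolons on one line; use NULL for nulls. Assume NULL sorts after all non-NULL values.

Evaluate left to right. First `parts a LEFT JOIN links b` on part_id: 7 row(s).
Then LEFT JOIN `shipments c` on link_id: each of those 7 rows is kept; rows whose b.link_id has no match in c get NULL for c's columns.

(Chip, NULL); (Lens, NULL); (Motor, Omar); (Panel, NULL); (Sensor, Omar); (Sensor, NULL); (Widget, Sara)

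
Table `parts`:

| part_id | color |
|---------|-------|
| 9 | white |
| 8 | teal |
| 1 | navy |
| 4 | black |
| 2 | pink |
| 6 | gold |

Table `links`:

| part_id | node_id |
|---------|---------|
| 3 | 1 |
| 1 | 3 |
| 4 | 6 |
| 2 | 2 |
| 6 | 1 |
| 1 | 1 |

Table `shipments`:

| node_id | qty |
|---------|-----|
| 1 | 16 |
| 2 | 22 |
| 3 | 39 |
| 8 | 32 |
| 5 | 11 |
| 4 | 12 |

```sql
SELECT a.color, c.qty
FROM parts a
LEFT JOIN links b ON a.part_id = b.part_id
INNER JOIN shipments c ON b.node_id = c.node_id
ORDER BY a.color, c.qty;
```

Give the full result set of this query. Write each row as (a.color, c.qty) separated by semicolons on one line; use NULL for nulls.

Joins associate left-to-right: parts LEFT JOIN links on part_id gives 7 intermediate row(s).
Then INNER JOIN `shipments c` on node_id: keep only rows whose b.node_id appears in c.

(gold, 16); (navy, 16); (navy, 39); (pink, 22)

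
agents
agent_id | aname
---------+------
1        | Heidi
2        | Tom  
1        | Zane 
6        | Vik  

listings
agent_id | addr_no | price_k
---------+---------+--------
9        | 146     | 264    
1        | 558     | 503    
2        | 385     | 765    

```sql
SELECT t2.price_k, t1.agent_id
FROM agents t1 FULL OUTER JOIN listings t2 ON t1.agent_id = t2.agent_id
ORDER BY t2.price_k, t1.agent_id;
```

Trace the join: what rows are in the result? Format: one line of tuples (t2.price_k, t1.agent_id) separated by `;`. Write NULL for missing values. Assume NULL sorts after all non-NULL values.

(264, NULL); (503, 1); (503, 1); (765, 2); (NULL, 6)

FULL OUTER JOIN keeps every row from both sides; unmatched rows get NULL for the other side's columns.
Matching on t1.agent_id = t2.agent_id.
Matched pairs: 3; unmatched t1 rows kept: 1; unmatched t2 rows kept: 1.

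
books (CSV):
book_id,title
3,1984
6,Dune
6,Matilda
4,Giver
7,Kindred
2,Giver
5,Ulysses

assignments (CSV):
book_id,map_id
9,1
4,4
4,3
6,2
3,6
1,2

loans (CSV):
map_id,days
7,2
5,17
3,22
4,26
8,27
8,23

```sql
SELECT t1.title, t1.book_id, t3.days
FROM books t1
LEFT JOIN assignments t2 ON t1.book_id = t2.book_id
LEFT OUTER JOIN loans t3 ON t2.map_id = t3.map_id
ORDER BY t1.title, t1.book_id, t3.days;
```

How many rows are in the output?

8

Evaluate left to right. First `books t1 LEFT JOIN assignments t2` on book_id: 8 row(s).
Then LEFT JOIN `loans t3` on map_id: each of those 8 rows is kept; rows whose t2.map_id has no match in t3 get NULL for t3's columns.
Result: 8 row(s).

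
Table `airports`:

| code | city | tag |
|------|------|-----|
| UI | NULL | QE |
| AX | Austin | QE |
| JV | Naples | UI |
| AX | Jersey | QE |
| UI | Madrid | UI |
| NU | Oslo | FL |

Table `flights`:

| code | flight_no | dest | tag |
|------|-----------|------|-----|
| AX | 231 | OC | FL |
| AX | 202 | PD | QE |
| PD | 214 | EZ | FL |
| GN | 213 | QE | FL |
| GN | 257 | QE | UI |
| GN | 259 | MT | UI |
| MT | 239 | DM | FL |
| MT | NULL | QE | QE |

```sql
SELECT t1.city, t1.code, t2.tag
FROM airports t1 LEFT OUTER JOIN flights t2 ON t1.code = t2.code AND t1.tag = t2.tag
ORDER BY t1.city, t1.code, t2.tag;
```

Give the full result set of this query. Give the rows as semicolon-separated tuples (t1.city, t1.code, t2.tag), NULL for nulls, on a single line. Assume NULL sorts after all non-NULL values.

(Austin, AX, QE); (Jersey, AX, QE); (Madrid, UI, NULL); (Naples, JV, NULL); (Oslo, NU, NULL); (NULL, UI, NULL)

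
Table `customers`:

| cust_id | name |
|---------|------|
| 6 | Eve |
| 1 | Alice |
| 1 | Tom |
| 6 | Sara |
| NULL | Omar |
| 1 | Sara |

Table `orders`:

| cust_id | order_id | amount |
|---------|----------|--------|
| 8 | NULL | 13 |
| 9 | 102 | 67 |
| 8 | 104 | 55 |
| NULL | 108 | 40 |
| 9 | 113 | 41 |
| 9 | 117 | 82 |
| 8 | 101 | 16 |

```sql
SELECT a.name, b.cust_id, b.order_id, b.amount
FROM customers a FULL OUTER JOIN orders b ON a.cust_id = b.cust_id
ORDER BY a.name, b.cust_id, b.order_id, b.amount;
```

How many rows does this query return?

FULL OUTER JOIN keeps every row from both sides; unmatched rows get NULL for the other side's columns.
Matching on a.cust_id = b.cust_id. A NULL in a compared column never satisfies the condition.
- cust_id=6: no b row matches, row kept with b columns NULL.
- cust_id=1: no b row matches, row kept with b columns NULL.
- cust_id=1: no b row matches, row kept with b columns NULL.
- cust_id=6: no b row matches, row kept with b columns NULL.
- cust_id=NULL: no b row matches, row kept with b columns NULL.
- cust_id=1: no b row matches, row kept with b columns NULL.
- 7 b row(s) had no a match → kept, a columns NULL.
Total: 0 matched + 13 padded = 13 rows.

13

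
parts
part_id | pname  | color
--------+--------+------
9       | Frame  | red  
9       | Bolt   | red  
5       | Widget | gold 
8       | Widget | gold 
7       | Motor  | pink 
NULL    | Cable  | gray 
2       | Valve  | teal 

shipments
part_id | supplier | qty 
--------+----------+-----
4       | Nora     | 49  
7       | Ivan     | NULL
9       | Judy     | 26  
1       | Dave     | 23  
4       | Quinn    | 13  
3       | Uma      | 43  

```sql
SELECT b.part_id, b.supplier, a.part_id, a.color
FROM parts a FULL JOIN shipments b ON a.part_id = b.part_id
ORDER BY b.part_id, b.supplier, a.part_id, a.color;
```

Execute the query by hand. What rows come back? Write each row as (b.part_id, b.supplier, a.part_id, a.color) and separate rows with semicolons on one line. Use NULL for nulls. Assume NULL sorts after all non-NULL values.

FULL OUTER JOIN keeps every row from both sides; unmatched rows get NULL for the other side's columns.
Matching on a.part_id = b.part_id. A NULL in a compared column never satisfies the condition.
- a[0] part_id=9 → 1 match(es) in b → 1 row(s).
- a[1] part_id=9 → 1 match(es) in b → 1 row(s).
- a[2] part_id=5 → no match; kept with NULLs on the b side.
- a[3] part_id=8 → no match; kept with NULLs on the b side.
- a[4] part_id=7 → 1 match(es) in b → 1 row(s).
- a[5] part_id=NULL → no match; kept with NULLs on the b side.
- a[6] part_id=2 → no match; kept with NULLs on the b side.
- 4 row(s) from b found no a partner → padded with NULL.

(1, Dave, NULL, NULL); (3, Uma, NULL, NULL); (4, Nora, NULL, NULL); (4, Quinn, NULL, NULL); (7, Ivan, 7, pink); (9, Judy, 9, red); (9, Judy, 9, red); (NULL, NULL, 2, teal); (NULL, NULL, 5, gold); (NULL, NULL, 8, gold); (NULL, NULL, NULL, gray)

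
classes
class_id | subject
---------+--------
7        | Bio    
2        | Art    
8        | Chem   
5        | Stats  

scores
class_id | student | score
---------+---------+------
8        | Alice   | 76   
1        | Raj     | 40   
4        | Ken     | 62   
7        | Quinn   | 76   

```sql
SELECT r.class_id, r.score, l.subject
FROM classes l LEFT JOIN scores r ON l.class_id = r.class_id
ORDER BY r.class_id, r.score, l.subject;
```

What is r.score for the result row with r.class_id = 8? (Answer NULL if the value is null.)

LEFT JOIN keeps every row from `classes`; unmatched rows get NULL for `scores`'s columns.
Matching on l.class_id = r.class_id.
- l[0] class_id=7 → 1 match(es) in r → 1 row(s).
- l[1] class_id=2 → no match; kept with NULLs on the r side.
- l[2] class_id=8 → 1 match(es) in r → 1 row(s).
- l[3] class_id=5 → no match; kept with NULLs on the r side.

76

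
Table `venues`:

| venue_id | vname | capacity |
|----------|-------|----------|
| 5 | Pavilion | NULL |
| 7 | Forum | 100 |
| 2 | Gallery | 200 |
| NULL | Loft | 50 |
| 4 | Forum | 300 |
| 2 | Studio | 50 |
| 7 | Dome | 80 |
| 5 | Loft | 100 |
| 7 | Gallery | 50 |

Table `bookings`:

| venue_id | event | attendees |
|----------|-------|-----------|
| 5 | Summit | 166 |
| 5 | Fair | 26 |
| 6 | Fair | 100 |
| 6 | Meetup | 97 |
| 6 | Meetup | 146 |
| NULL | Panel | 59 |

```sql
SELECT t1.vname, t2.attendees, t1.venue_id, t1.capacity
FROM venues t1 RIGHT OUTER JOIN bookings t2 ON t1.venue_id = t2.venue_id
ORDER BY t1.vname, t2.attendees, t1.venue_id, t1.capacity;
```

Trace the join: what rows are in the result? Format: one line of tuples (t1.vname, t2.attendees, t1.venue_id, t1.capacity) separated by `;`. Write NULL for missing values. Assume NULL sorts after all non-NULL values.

(Loft, 26, 5, 100); (Loft, 166, 5, 100); (Pavilion, 26, 5, NULL); (Pavilion, 166, 5, NULL); (NULL, 59, NULL, NULL); (NULL, 97, NULL, NULL); (NULL, 100, NULL, NULL); (NULL, 146, NULL, NULL)

RIGHT JOIN keeps every row from `bookings`; unmatched rows get NULL for `venues`'s columns.
Matching on t1.venue_id = t2.venue_id. A NULL in a compared column never satisfies the condition.
Matched pairs: 4; unmatched t2 rows kept: 4.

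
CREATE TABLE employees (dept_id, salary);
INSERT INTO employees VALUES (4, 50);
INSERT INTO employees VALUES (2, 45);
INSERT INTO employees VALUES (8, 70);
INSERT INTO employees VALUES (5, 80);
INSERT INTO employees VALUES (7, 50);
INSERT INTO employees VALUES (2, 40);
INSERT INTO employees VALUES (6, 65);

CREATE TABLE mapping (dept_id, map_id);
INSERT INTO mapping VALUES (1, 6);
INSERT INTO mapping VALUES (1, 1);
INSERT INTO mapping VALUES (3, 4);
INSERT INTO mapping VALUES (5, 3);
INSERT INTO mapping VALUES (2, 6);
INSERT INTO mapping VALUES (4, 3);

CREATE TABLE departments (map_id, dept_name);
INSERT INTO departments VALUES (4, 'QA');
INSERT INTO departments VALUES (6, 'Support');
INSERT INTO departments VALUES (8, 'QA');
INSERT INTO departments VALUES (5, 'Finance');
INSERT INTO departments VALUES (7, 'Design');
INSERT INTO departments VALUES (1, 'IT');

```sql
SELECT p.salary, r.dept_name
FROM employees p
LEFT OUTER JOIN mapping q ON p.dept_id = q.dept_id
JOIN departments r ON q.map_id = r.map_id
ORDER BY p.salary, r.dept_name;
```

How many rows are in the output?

Step 1 — p LEFT JOIN q on dept_id → 7 row(s).
Then INNER JOIN `departments r` on map_id: keep only rows whose q.map_id appears in r.
Result: 2 row(s).

2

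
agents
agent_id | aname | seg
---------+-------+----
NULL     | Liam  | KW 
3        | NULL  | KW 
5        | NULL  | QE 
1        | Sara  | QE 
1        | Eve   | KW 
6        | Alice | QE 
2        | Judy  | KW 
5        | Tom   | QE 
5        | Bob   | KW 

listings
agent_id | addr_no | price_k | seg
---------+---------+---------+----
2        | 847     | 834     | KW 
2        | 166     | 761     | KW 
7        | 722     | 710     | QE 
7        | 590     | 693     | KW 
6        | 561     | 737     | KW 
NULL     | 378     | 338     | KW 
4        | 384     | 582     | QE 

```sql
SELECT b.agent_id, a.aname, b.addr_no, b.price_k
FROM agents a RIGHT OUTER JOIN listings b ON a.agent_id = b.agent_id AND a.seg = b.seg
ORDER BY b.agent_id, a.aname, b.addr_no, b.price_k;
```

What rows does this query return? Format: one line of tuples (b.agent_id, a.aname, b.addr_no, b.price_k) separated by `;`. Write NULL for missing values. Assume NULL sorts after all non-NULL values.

RIGHT JOIN keeps every row from `listings`; unmatched rows get NULL for `agents`'s columns.
Matching on a.agent_id = b.agent_id AND a.seg = b.seg. A NULL in a compared column never satisfies the condition.
- a row (agent_id=NULL, seg=KW): no match.
- a row (agent_id=3, seg=KW): no match.
- a row (agent_id=5, seg=QE): no match.
- a row (agent_id=1, seg=QE): no match.
- a row (agent_id=1, seg=KW): no match.
- a row (agent_id=6, seg=QE): no match.
- a row (agent_id=2, seg=KW): matches 2 b row(s) → 2 output row(s).
- a row (agent_id=5, seg=QE): no match.
- a row (agent_id=5, seg=KW): no match.
- plus 5 unmatched b row(s), each kept with NULL a columns.
After projecting and ordering:
b.agent_id | a.aname | b.addr_no | b.price_k
2 | Judy | 166 | 761
2 | Judy | 847 | 834
4 | NULL | 384 | 582
6 | NULL | 561 | 737
7 | NULL | 590 | 693
7 | NULL | 722 | 710
NULL | NULL | 378 | 338

(2, Judy, 166, 761); (2, Judy, 847, 834); (4, NULL, 384, 582); (6, NULL, 561, 737); (7, NULL, 590, 693); (7, NULL, 722, 710); (NULL, NULL, 378, 338)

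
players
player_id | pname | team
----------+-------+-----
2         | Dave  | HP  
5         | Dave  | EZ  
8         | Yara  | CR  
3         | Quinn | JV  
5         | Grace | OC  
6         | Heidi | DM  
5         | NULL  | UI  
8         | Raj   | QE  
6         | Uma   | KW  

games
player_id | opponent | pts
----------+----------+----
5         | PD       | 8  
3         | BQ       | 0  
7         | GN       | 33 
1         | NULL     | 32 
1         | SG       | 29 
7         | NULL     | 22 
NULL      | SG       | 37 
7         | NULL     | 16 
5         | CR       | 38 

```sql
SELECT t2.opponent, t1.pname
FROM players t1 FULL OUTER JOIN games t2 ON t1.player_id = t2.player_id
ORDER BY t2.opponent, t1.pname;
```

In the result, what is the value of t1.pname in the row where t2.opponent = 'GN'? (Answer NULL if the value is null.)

NULL

FULL OUTER JOIN keeps every row from both sides; unmatched rows get NULL for the other side's columns.
Matching on t1.player_id = t2.player_id. A NULL in a compared column never satisfies the condition.
- t1 (player_id=2) has no partner → padded with NULL.
- t1 (player_id=5) pairs with 2 row(s) of t2.
- t1 (player_id=8) has no partner → padded with NULL.
- t1 (player_id=3) pairs with 1 row(s) of t2.
- t1 (player_id=5) pairs with 2 row(s) of t2.
- t1 (player_id=6) has no partner → padded with NULL.
- t1 (player_id=5) pairs with 2 row(s) of t2.
- t1 (player_id=8) has no partner → padded with NULL.
- t1 (player_id=6) has no partner → padded with NULL.
- plus 6 unmatched t2 row(s), each kept with NULL t1 columns.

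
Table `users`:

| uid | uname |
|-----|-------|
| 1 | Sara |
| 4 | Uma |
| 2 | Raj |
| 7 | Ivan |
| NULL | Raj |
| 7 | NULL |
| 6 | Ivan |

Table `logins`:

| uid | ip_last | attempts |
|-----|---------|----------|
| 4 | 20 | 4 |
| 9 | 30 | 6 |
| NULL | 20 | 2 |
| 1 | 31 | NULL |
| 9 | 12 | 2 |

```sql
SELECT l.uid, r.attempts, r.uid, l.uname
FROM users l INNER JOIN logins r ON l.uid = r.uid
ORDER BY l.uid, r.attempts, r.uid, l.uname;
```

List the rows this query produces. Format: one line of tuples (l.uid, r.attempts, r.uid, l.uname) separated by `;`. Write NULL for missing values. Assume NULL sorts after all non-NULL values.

INNER JOIN keeps only pairs where the ON condition holds.
Matching on l.uid = r.uid. A NULL in a compared column never satisfies the condition.
- l row (uid=1): matches 1 r row(s) → 1 output row(s).
- l row (uid=4): matches 1 r row(s) → 1 output row(s).
- l row (uid=2): no match → dropped.
- l row (uid=7): no match → dropped.
- l row (uid=NULL): no match → dropped.
- l row (uid=7): no match → dropped.
- l row (uid=6): no match → dropped.
After projecting and ordering:
l.uid | r.attempts | r.uid | l.uname
1 | NULL | 1 | Sara
4 | 4 | 4 | Uma

(1, NULL, 1, Sara); (4, 4, 4, Uma)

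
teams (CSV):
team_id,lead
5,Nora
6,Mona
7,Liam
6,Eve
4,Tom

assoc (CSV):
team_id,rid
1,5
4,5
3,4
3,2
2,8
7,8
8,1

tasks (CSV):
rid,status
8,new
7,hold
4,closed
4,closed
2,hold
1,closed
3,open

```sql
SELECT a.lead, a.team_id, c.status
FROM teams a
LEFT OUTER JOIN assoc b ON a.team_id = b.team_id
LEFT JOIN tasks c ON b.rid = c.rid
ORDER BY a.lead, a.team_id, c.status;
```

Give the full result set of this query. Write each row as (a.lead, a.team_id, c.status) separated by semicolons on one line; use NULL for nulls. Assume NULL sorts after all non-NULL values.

(Eve, 6, NULL); (Liam, 7, new); (Mona, 6, NULL); (Nora, 5, NULL); (Tom, 4, NULL)

Step 1 — a LEFT JOIN b on team_id → 5 row(s).
Then LEFT JOIN `tasks c` on rid: each of those 5 rows is kept; rows whose b.rid has no match in c get NULL for c's columns.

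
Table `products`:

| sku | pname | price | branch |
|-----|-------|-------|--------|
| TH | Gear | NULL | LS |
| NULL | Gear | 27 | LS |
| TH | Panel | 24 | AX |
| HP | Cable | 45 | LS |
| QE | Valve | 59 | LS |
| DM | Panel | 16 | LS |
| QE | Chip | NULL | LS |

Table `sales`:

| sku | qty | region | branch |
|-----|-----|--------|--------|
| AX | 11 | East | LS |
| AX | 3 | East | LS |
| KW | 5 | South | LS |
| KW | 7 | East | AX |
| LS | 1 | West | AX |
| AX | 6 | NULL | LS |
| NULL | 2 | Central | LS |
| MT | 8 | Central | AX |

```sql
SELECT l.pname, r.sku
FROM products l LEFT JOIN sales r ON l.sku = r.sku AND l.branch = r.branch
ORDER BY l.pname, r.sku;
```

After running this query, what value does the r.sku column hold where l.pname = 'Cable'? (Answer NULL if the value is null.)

NULL

LEFT JOIN keeps every row from `products`; unmatched rows get NULL for `sales`'s columns.
Matching on l.sku = r.sku AND l.branch = r.branch. A NULL in a compared column never satisfies the condition.
- l row (sku=TH, branch=LS): no match → kept, r columns NULL.
- l row (sku=NULL, branch=LS): no match → kept, r columns NULL.
- l row (sku=TH, branch=AX): no match → kept, r columns NULL.
- l row (sku=HP, branch=LS): no match → kept, r columns NULL.
- l row (sku=QE, branch=LS): no match → kept, r columns NULL.
- l row (sku=DM, branch=LS): no match → kept, r columns NULL.
- l row (sku=QE, branch=LS): no match → kept, r columns NULL.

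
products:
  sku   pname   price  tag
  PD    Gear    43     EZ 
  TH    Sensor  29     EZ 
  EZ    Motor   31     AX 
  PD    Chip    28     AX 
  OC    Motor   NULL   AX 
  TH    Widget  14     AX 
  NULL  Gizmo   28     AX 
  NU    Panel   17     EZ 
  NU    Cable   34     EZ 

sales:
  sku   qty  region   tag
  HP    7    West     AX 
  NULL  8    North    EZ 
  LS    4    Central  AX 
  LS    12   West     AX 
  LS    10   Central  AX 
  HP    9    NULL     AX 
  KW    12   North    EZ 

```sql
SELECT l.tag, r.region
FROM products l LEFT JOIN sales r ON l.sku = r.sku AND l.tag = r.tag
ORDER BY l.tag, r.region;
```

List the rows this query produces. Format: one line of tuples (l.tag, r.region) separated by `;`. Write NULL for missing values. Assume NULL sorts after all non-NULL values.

LEFT JOIN keeps every row from `products`; unmatched rows get NULL for `sales`'s columns.
Matching on l.sku = r.sku AND l.tag = r.tag. A NULL in a compared column never satisfies the condition.
- l[0] sku=PD, tag=EZ → no match; kept with NULLs on the r side.
- l[1] sku=TH, tag=EZ → no match; kept with NULLs on the r side.
- l[2] sku=EZ, tag=AX → no match; kept with NULLs on the r side.
- l[3] sku=PD, tag=AX → no match; kept with NULLs on the r side.
- l[4] sku=OC, tag=AX → no match; kept with NULLs on the r side.
- l[5] sku=TH, tag=AX → no match; kept with NULLs on the r side.
- l[6] sku=NULL, tag=AX → no match; kept with NULLs on the r side.
- l[7] sku=NU, tag=EZ → no match; kept with NULLs on the r side.
- l[8] sku=NU, tag=EZ → no match; kept with NULLs on the r side.
After projecting and ordering:
l.tag | r.region
AX | NULL
AX | NULL
AX | NULL
AX | NULL
AX | NULL
EZ | NULL
EZ | NULL
EZ | NULL
EZ | NULL

(AX, NULL); (AX, NULL); (AX, NULL); (AX, NULL); (AX, NULL); (EZ, NULL); (EZ, NULL); (EZ, NULL); (EZ, NULL)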